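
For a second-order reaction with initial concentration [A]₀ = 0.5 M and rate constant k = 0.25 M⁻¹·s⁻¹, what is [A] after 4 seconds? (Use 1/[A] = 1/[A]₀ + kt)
0.3333 M

1/[A] = 1/[A]₀ + k·t = 1/0.5 + (0.25)·(4) = 2.0000 + 1.0000 = 3.0000
[A] = 1/3.0000 = 0.3333 M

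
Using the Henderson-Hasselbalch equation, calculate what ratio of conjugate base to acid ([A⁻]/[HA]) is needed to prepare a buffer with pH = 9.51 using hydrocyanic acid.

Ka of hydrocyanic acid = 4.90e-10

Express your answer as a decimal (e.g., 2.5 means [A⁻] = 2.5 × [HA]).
[A⁻]/[HA] = 1.586

pKa = −log(4.90e-10) = 9.3098. pH = pKa + log([A⁻]/[HA]). 9.51 = 9.3098 + log(ratio). log(ratio) = 9.51 − 9.3098 = 0.2002. ratio = 10^(0.2002) = 1.586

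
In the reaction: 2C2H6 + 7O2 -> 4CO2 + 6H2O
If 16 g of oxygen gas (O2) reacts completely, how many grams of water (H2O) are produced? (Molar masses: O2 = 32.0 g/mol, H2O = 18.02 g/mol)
Moles of O2 = 16 g ÷ 32.0 g/mol = 0.5 mol
Mole ratio: 6 mol H2O / 7 mol O2
Moles of H2O = 0.5 × (6/7) = 0.428571 mol
Mass of H2O = 0.428571 mol × 18.02 g/mol = 7.723 g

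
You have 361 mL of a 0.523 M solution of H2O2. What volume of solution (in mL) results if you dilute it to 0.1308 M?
Using M₁V₁ = M₂V₂:
0.523 × 361 = 0.1308 × V₂
V₂ = (0.523 × 361) / 0.1308 = 1443 mL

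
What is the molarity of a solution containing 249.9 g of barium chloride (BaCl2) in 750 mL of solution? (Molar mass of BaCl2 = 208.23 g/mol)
Moles of BaCl2 = 249.9 g ÷ 208.23 g/mol = 1.20012 mol
Volume = 750 mL = 0.75 L
Molarity = 1.20012 mol ÷ 0.75 L = 1.6 M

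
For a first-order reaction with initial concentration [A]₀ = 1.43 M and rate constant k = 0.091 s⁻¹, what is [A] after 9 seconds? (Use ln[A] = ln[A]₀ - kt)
0.6304 M

ln[A] = ln[A]₀ - k·t = ln(1.43) - (0.091)·(9) = 0.3577 - 0.8190 = -0.4613
[A] = e^(-0.4613) = 0.6304 M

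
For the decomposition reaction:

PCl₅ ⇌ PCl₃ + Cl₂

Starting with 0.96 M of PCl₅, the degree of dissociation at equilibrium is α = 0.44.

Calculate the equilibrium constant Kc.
K_c = 0.3319

x = α·[A]₀ = 0.44 × 0.96 = 0.4224 M dissociated.
At eq: [PCl₅] = 0.96 − 0.4224 = 0.5376 M; [PCl₃] = [Cl₂] = x = 0.4224 M.
Kc = [PCl₃][Cl₂]/[PCl₅] = (0.4224)²/0.5376 = 0.3319.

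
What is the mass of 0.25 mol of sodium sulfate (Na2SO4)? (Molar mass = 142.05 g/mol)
Mass = 0.25 mol × 142.05 g/mol = 35.51 g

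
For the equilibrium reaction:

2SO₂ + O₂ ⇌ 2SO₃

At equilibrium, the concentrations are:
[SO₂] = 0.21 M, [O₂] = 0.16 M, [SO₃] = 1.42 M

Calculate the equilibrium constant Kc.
K_c = 2.86e+02

Kc = ([SO₃]^2) / ([SO₂]^2 × [O₂])
   = ((1.42)^2) / ((0.21)^2·(0.16))
   = 2.0164 / 0.007056 = 2.86e+02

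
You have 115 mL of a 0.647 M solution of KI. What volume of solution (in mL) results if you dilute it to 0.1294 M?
Using M₁V₁ = M₂V₂:
0.647 × 115 = 0.1294 × V₂
V₂ = (0.647 × 115) / 0.1294 = 575 mL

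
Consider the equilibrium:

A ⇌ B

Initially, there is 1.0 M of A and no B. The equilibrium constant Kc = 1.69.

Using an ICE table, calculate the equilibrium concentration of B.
[B] = 0.628 M

ICE: [A] = 1.0 − x, [B] = x.
Kc = x/(1.0 − x) = 1.69 ⇒ x = 1.69·1.0/(1 + 1.69) = 1.69/2.69 = 0.6283.
[B] = x = 0.628 M.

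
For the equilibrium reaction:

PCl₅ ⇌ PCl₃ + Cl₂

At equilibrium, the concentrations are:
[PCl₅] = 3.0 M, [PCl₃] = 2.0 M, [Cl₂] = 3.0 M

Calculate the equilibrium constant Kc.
K_c = 2.0000

Kc = ([PCl₃] × [Cl₂]) / ([PCl₅])
   = ((2.0)·(3.0)) / ((3.0))
   = 6 / 3 = 2.0000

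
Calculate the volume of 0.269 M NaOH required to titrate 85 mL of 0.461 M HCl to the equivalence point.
V_{base} = 145.7 mL

At equivalence: moles acid = moles base.
moles HCl = 0.461 M × 0.085 L = 0.039185 mol
V_NaOH = 0.039185 mol ÷ 0.269 M = 0.1457 L = 145.7 mL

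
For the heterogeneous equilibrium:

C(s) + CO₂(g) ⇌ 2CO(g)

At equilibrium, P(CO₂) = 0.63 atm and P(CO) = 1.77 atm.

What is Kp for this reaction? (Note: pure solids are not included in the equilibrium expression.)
K_p = 4.973

Solid C is excluded.
Kp = P(CO)²/P(CO₂) = (1.77)²/0.63 = 3.133/0.63 = 4.973.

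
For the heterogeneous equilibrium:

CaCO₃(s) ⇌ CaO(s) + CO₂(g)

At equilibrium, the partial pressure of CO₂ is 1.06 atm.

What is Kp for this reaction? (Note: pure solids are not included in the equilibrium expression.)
K_p = 1.06

Solids (CaCO₃, CaO) have activity 1 and are excluded.
Kp = P(CO₂) = 1.06.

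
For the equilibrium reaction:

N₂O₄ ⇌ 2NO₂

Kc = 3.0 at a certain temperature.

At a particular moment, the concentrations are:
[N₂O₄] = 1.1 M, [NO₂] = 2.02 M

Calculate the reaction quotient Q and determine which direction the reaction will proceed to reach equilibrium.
Q = 3.709, Q > K, reaction proceeds reverse (toward reactants)

Q = ([NO₂]^2) / ([N₂O₄])
  = ((2.02)^2) / ((1.1)) = 4.0804/1.1 = 3.709
Since Q = 3.709 > Kc = 3.0, the reaction proceeds reverse (toward reactants) to reach equilibrium.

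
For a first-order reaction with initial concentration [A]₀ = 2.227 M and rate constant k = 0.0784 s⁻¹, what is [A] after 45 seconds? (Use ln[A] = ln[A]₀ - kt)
0.0654 M

ln[A] = ln[A]₀ - k·t = ln(2.227) - (0.0784)·(45) = 0.8007 - 3.5280 = -2.7273
[A] = e^(-2.7273) = 0.0654 M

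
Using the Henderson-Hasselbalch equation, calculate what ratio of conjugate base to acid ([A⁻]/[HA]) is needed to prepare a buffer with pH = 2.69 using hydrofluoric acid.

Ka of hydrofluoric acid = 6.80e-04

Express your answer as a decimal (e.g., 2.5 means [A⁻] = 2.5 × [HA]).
[A⁻]/[HA] = 0.333

pKa = −log(6.80e-04) = 3.1675. pH = pKa + log([A⁻]/[HA]). 2.69 = 3.1675 + log(ratio). log(ratio) = 2.69 − 3.1675 = -0.4775. ratio = 10^(-0.4775) = 0.333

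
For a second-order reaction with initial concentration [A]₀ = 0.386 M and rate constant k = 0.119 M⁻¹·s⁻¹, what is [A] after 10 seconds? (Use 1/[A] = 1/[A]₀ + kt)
0.2645 M

1/[A] = 1/[A]₀ + k·t = 1/0.386 + (0.119)·(10) = 2.5907 + 1.1900 = 3.7807
[A] = 1/3.7807 = 0.2645 M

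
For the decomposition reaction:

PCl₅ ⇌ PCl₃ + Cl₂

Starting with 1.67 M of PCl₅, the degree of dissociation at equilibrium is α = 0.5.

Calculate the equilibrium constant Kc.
K_c = 0.8350

x = α·[A]₀ = 0.5 × 1.67 = 0.835 M dissociated.
At eq: [PCl₅] = 1.67 − 0.835 = 0.835 M; [PCl₃] = [Cl₂] = x = 0.835 M.
Kc = [PCl₃][Cl₂]/[PCl₅] = (0.835)²/0.835 = 0.835.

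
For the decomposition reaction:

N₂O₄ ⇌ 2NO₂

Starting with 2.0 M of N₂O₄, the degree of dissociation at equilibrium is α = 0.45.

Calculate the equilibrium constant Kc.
K_c = 2.9455

x = α·[A]₀ = 0.45 × 2.0 = 0.9 M dissociated.
At eq: [N₂O₄] = 2.0 − 0.9 = 1.1 M; [NO₂] = 2x = 1.8 M.
Kc = [NO₂]²/[N₂O₄] = (1.8)²/1.1 = 2.945.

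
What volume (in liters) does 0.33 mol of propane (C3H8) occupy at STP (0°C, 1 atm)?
At STP, 1 mol of gas occupies 22.4 L
Volume = 0.33 mol × 22.4 L/mol = 7.39 L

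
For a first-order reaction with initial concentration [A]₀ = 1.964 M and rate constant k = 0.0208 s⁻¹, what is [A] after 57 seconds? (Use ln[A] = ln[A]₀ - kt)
0.6001 M

ln[A] = ln[A]₀ - k·t = ln(1.964) - (0.0208)·(57) = 0.6750 - 1.1856 = -0.5106
[A] = e^(-0.5106) = 0.6001 M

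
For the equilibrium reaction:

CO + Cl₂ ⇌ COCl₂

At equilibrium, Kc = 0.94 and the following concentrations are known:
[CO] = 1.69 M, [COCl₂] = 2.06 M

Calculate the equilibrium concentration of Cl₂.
[Cl₂] = 1.2967 M

Kc = ([COCl₂]) / ([CO] × [Cl₂]) = 0.94
[Cl₂]^1 = (product terms)/(Kc · other reactant terms) = 2.06 / (0.94 · 1.69) = 1.2967
[Cl₂] = 1.2967 M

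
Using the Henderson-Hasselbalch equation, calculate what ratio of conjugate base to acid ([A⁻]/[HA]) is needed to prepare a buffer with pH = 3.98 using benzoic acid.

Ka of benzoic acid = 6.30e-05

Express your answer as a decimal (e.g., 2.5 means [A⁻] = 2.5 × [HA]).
[A⁻]/[HA] = 0.602

pKa = −log(6.30e-05) = 4.2007. pH = pKa + log([A⁻]/[HA]). 3.98 = 4.2007 + log(ratio). log(ratio) = 3.98 − 4.2007 = -0.2207. ratio = 10^(-0.2207) = 0.602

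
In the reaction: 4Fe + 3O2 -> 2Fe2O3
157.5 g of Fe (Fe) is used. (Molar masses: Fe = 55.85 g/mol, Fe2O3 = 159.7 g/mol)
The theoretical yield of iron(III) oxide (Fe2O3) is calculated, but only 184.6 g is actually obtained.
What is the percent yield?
Moles of Fe = 157.5 g ÷ 55.85 g/mol = 2.82005 mol
Mole ratio: 2 mol Fe2O3 / 4 mol Fe
Moles of Fe2O3 = 2.82005 × (2/4) = 1.41003 mol
Theoretical yield = 1.41003 mol × 159.7 g/mol = 225.18 g
Actual yield = 184.6 g
Percent yield = (184.6 / 225.18) × 100% = 82.0%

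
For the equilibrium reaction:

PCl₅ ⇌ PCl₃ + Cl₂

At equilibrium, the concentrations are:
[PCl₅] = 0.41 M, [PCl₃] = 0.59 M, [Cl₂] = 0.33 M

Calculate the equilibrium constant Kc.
K_c = 0.4749

Kc = ([PCl₃] × [Cl₂]) / ([PCl₅])
   = ((0.59)·(0.33)) / ((0.41))
   = 0.1947 / 0.41 = 0.4749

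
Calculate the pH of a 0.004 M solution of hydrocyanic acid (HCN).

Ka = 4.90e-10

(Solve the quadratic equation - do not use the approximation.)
pH = 5.85

x² + Ka×x - Ka×C = 0. Using quadratic formula: [H⁺] = 1.3998e-06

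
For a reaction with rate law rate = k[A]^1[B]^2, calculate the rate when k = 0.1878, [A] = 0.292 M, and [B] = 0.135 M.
0.0009994 M/s

rate = k·[A]^1·[B]^2 = 0.1878·(0.292)^1·(0.135)^2 = 0.1878·0.292·0.018225 = 0.0009994 M/s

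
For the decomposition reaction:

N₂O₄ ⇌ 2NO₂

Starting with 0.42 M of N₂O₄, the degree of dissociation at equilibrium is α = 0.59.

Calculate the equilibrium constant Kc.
K_c = 1.4264

x = α·[A]₀ = 0.59 × 0.42 = 0.2478 M dissociated.
At eq: [N₂O₄] = 0.42 − 0.2478 = 0.1722 M; [NO₂] = 2x = 0.4956 M.
Kc = [NO₂]²/[N₂O₄] = (0.4956)²/0.1722 = 1.426.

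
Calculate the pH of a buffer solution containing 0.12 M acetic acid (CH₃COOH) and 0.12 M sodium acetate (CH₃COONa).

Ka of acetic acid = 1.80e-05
pH = 4.74

pKa = -log(1.80e-05) = 4.74. pH = pKa + log([A⁻]/[HA]) = 4.74 + log(0.12/0.12)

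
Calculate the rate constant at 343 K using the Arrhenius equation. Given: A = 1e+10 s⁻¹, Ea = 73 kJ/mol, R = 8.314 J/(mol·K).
7.63e-02 s⁻¹

k = A·exp(-Ea/(R·T)) = 1e+10·exp(-73000/(8.314·343)) = 1e+10·exp(-25.5987) = 1e+10·7.6314e-12 = 7.63e-02 s⁻¹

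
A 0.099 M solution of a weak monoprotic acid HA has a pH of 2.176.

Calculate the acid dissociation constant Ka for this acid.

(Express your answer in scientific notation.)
K_a = 4.82e-04

[H⁺] = 10^(−pH) = 10^(−2.176) = 6.668e-03 M. For HA ⇌ H⁺ + A⁻, Ka = x²/(C − x) = (6.668e-03)²/(0.099 − 6.668e-03) = 4.82e-04.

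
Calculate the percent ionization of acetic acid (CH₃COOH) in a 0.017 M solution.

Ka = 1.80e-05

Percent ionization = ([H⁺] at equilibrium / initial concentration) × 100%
Percent ionization = 3.2%

Let x = [H⁺]. Ka = x²/(C - x) ⇒ x² + (1.80e-05)x - (1.80e-05)(0.017) = 0. x = 5.4425e-04. Percent = (5.4425e-04/0.017) × 100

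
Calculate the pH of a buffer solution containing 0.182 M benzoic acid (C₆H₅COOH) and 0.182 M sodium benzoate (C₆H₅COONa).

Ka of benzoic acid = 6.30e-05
pH = 4.20

pKa = -log(6.30e-05) = 4.20. pH = pKa + log([A⁻]/[HA]) = 4.20 + log(0.182/0.182)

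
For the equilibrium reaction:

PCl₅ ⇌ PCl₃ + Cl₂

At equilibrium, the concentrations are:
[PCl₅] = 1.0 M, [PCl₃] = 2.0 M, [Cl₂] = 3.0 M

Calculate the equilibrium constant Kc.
K_c = 6.0000

Kc = ([PCl₃] × [Cl₂]) / ([PCl₅])
   = ((2.0)·(3.0)) / ((1.0))
   = 6 / 1 = 6.0000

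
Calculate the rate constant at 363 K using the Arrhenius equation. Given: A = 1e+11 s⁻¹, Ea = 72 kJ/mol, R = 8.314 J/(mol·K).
4.36e+00 s⁻¹

k = A·exp(-Ea/(R·T)) = 1e+11·exp(-72000/(8.314·363)) = 1e+11·exp(-23.8570) = 1e+11·4.3555e-11 = 4.36e+00 s⁻¹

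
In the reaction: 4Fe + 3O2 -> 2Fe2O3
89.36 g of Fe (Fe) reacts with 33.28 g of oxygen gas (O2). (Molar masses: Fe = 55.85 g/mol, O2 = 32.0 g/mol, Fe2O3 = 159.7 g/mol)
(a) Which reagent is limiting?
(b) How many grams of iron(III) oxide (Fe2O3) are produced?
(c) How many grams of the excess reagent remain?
(a) O2, (b) 110.7 g, (c) 11.91 g

Moles of Fe = 89.36 g ÷ 55.85 g/mol = 1.6 mol
Moles of O2 = 33.28 g ÷ 32.0 g/mol = 1.04 mol
Moles ÷ coefficient: Fe: 1.6/4 = 0.4, O2: 1.04/3 = 0.3467
(a) O2 has the smaller value, so O2 is the limiting reagent.
(b) Moles of Fe2O3 = 1.04 mol O2 × (2/3) = 0.693333 mol; mass = 0.693333 mol × 159.7 g/mol = 110.7 g
(c) Fe consumed = 1.04 × (4/3) = 1.38667 mol; remaining = 1.6 − 1.38667 = 0.213333 mol; mass = 0.213333 mol × 55.85 g/mol = 11.91 g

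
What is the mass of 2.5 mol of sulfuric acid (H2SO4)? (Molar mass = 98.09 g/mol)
Mass = 2.5 mol × 98.09 g/mol = 245.2 g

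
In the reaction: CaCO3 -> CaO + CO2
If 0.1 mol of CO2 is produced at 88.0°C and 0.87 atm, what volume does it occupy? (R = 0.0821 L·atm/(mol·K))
T = 88.0°C + 273.15 = 361.15 K
V = nRT/P = (0.1 × 0.0821 × 361.15) / 0.87
V = 3.41 L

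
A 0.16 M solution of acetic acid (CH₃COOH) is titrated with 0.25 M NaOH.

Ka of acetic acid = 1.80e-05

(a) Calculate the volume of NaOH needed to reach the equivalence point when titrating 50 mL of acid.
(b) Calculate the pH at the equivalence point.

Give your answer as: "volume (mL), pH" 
V = 32.0 mL, pH = 8.87

(a) At equivalence: moles acid = moles base.
moles acid = 0.16 × 0.05 = 0.008 mol; V_NaOH = 0.008/0.25 = 0.032 L = 32.0 mL.
(b) At equivalence, all acid → conjugate base A⁻ at [A⁻] = 0.008/0.082 = 0.09756 M.
Kb = Kw/Ka = 1.0e-14/1.80e-05 = 5.556e-10; [OH⁻] = √(Kb·[A⁻]) = 7.362e-06; pOH = 5.13; pH = 14 − pOH = 8.87.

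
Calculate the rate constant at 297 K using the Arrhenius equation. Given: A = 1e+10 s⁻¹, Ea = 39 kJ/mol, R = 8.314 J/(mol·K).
1.38e+03 s⁻¹

k = A·exp(-Ea/(R·T)) = 1e+10·exp(-39000/(8.314·297)) = 1e+10·exp(-15.7942) = 1e+10·1.3825e-07 = 1.38e+03 s⁻¹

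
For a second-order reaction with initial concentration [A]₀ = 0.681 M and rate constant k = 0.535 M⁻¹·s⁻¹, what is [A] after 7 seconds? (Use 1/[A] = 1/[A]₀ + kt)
0.1918 M

1/[A] = 1/[A]₀ + k·t = 1/0.681 + (0.535)·(7) = 1.4684 + 3.7450 = 5.2134
[A] = 1/5.2134 = 0.1918 M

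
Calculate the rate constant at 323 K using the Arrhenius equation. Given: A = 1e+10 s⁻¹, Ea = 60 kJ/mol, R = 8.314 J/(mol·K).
1.98e+00 s⁻¹

k = A·exp(-Ea/(R·T)) = 1e+10·exp(-60000/(8.314·323)) = 1e+10·exp(-22.3429) = 1e+10·1.9798e-10 = 1.98e+00 s⁻¹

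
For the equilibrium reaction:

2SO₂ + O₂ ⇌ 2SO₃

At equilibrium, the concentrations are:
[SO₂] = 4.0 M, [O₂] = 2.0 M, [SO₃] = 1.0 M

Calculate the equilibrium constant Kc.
K_c = 0.0312

Kc = ([SO₃]^2) / ([SO₂]^2 × [O₂])
   = ((1.0)^2) / ((4.0)^2·(2.0))
   = 1 / 32 = 0.0312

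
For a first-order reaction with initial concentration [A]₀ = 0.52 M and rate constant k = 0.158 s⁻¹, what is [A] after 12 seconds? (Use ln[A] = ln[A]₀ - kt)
0.0781 M

ln[A] = ln[A]₀ - k·t = ln(0.52) - (0.158)·(12) = -0.6539 - 1.8960 = -2.5499
[A] = e^(-2.5499) = 0.0781 M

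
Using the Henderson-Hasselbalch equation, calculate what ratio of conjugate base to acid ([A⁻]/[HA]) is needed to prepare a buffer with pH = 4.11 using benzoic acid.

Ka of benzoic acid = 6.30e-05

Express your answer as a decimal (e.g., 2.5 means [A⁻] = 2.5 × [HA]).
[A⁻]/[HA] = 0.812

pKa = −log(6.30e-05) = 4.2007. pH = pKa + log([A⁻]/[HA]). 4.11 = 4.2007 + log(ratio). log(ratio) = 4.11 − 4.2007 = -0.0907. ratio = 10^(-0.0907) = 0.812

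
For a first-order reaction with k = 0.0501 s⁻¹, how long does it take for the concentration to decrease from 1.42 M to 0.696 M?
14.23 s

From ln[A] = ln[A]₀ - k·t: t = ln([A]₀/[A])/k = ln(1.42/0.696)/0.0501 = ln(2.0402)/0.0501 = 0.7131/0.0501 = 14.23 s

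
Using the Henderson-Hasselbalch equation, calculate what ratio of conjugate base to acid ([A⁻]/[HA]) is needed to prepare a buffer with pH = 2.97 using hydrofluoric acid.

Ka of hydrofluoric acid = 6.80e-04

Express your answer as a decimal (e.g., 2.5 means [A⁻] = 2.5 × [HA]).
[A⁻]/[HA] = 0.635

pKa = −log(6.80e-04) = 3.1675. pH = pKa + log([A⁻]/[HA]). 2.97 = 3.1675 + log(ratio). log(ratio) = 2.97 − 3.1675 = -0.1975. ratio = 10^(-0.1975) = 0.635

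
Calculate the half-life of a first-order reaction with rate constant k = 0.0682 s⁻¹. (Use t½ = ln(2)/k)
10.16 s

t½ = ln(2)/k = 0.6931/0.0682 = 10.16 s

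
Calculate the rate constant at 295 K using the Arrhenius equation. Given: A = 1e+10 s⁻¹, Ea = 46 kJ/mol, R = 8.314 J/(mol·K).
7.16e+01 s⁻¹

k = A·exp(-Ea/(R·T)) = 1e+10·exp(-46000/(8.314·295)) = 1e+10·exp(-18.7554) = 1e+10·7.1556e-09 = 7.16e+01 s⁻¹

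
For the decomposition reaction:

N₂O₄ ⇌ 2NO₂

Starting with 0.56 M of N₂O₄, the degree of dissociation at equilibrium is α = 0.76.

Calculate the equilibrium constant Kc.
K_c = 5.3909

x = α·[A]₀ = 0.76 × 0.56 = 0.4256 M dissociated.
At eq: [N₂O₄] = 0.56 − 0.4256 = 0.1344 M; [NO₂] = 2x = 0.8512 M.
Kc = [NO₂]²/[N₂O₄] = (0.8512)²/0.1344 = 5.391.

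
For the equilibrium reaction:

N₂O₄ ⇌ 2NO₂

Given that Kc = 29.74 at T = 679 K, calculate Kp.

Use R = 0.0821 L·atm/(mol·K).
K_p = 1.66e+03

Δn = (moles gaseous products) − (moles gaseous reactants) = 1
T = 679 K; RT = 0.0821 × 679 = 55.7459
Kp = Kc·(RT)^Δn = 29.74 × (55.7459)^1 = 29.74 × 55.7459 = 1.66e+03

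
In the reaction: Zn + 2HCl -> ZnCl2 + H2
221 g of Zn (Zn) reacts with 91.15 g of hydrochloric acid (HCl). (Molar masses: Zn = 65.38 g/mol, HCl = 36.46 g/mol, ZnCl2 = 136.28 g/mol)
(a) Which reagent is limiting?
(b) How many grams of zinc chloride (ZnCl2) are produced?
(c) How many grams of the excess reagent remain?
(a) HCl, (b) 170.3 g, (c) 139.3 g

Moles of Zn = 221 g ÷ 65.38 g/mol = 3.38024 mol
Moles of HCl = 91.15 g ÷ 36.46 g/mol = 2.5 mol
Moles ÷ coefficient: Zn: 3.38024/1 = 3.38, HCl: 2.5/2 = 1.25
(a) HCl has the smaller value, so HCl is the limiting reagent.
(b) Moles of ZnCl2 = 2.5 mol HCl × (1/2) = 1.25 mol; mass = 1.25 mol × 136.28 g/mol = 170.3 g
(c) Zn consumed = 2.5 × (1/2) = 1.25 mol; remaining = 3.38024 − 1.25 = 2.13024 mol; mass = 2.13024 mol × 65.38 g/mol = 139.3 g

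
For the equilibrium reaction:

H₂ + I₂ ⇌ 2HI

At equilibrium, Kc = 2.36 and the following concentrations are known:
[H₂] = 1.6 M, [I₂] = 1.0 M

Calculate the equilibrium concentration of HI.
[HI] = 1.9432 M

Kc = ([HI]^2) / ([H₂] × [I₂]) = 2.36
[HI]^2 = Kc · (reactant terms)/(other product terms) = 2.36 · 1.6 / 1 = 3.776
[HI] = (3.776)^(1/2) = 1.9432 M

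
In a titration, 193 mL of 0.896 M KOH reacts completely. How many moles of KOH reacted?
Moles = Molarity × Volume (L)
Moles = 0.896 M × 0.193 L = 0.1729 mol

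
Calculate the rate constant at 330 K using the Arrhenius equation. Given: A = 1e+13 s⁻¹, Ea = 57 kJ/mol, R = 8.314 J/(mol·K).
9.49e+03 s⁻¹

k = A·exp(-Ea/(R·T)) = 1e+13·exp(-57000/(8.314·330)) = 1e+13·exp(-20.7755) = 1e+13·9.4913e-10 = 9.49e+03 s⁻¹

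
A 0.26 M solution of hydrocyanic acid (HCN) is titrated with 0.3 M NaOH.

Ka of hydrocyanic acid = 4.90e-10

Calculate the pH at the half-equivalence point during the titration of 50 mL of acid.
pH = pKa = 9.31

At the half-equivalence point, [HA] = [A⁻], so by Henderson–Hasselbalch pH = pKa + log(1) = pKa.
pKa = −log(4.90e-10) = 9.31.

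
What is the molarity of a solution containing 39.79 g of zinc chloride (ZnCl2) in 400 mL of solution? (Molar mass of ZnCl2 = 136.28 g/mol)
Moles of ZnCl2 = 39.79 g ÷ 136.28 g/mol = 0.291972 mol
Volume = 400 mL = 0.4 L
Molarity = 0.291972 mol ÷ 0.4 L = 0.7299 M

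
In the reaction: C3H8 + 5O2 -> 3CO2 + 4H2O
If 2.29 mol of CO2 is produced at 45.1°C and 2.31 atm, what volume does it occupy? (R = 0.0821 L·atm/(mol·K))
T = 45.1°C + 273.15 = 318.25 K
V = nRT/P = (2.29 × 0.0821 × 318.25) / 2.31
V = 25.90 L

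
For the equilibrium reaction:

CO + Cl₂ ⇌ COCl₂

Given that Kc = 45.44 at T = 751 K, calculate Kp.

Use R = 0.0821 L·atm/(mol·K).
K_p = 0.7370

Δn = (moles gaseous products) − (moles gaseous reactants) = -1
T = 751 K; RT = 0.0821 × 751 = 61.6571
Kp = Kc·(RT)^Δn = 45.44 × (61.6571)^-1 = 45.44 × 0.0162187 = 0.7370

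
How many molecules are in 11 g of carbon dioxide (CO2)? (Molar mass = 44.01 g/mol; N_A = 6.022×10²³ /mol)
Moles = 11 g ÷ 44.01 g/mol = 0.249943 mol
Molecules = 0.249943 mol × 6.022×10²³ /mol = 1.505e+23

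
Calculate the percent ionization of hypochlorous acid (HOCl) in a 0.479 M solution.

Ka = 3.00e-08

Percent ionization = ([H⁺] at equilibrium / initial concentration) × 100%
Percent ionization = 0.025%

Let x = [H⁺]. Ka = x²/(C - x) ⇒ x² + (3.00e-08)x - (3.00e-08)(0.479) = 0. x = 1.1986e-04. Percent = (1.1986e-04/0.479) × 100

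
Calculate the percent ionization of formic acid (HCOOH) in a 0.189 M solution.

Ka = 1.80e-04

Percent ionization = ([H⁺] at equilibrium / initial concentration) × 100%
Percent ionization = 3.04%

Let x = [H⁺]. Ka = x²/(C - x) ⇒ x² + (1.80e-04)x - (1.80e-04)(0.189) = 0. x = 5.7434e-03. Percent = (5.7434e-03/0.189) × 100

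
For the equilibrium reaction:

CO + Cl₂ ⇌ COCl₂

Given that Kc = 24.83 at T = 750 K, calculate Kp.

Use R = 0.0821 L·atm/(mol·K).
K_p = 0.4032

Δn = (moles gaseous products) − (moles gaseous reactants) = -1
T = 750 K; RT = 0.0821 × 750 = 61.575
Kp = Kc·(RT)^Δn = 24.83 × (61.575)^-1 = 24.83 × 0.0162404 = 0.4032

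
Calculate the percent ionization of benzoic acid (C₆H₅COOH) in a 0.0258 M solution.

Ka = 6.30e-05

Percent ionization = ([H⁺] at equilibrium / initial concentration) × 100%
Percent ionization = 4.82%

Let x = [H⁺]. Ka = x²/(C - x) ⇒ x² + (6.30e-05)x - (6.30e-05)(0.0258) = 0. x = 1.2438e-03. Percent = (1.2438e-03/0.0258) × 100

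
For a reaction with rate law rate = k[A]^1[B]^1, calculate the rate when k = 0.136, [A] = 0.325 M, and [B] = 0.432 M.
0.01909 M/s

rate = k·[A]^1·[B]^1 = 0.136·(0.325)^1·(0.432)^1 = 0.136·0.325·0.432 = 0.01909 M/s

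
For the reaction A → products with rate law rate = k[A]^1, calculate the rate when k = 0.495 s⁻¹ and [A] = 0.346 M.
0.1713 M/s

rate = k·[A]^1 = 0.495·(0.346)^1 = 0.495·0.346 = 0.1713 M/s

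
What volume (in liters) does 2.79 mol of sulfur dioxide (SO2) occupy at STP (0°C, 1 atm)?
At STP, 1 mol of gas occupies 22.4 L
Volume = 2.79 mol × 22.4 L/mol = 62.50 L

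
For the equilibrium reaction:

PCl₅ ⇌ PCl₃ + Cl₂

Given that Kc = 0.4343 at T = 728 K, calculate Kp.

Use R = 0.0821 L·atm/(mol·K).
K_p = 25.9576

Δn = (moles gaseous products) − (moles gaseous reactants) = 1
T = 728 K; RT = 0.0821 × 728 = 59.7688
Kp = Kc·(RT)^Δn = 0.4343 × (59.7688)^1 = 0.4343 × 59.7688 = 25.9576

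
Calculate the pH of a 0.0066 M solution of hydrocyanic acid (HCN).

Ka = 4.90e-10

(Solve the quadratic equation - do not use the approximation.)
pH = 5.75

x² + Ka×x - Ka×C = 0. Using quadratic formula: [H⁺] = 1.7981e-06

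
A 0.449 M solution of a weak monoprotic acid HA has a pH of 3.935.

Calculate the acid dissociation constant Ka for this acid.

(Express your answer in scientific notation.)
K_a = 3.01e-08

[H⁺] = 10^(−pH) = 10^(−3.935) = 1.161e-04 M. For HA ⇌ H⁺ + A⁻, Ka = x²/(C − x) = (1.161e-04)²/(0.449 − 1.161e-04) = 3.01e-08.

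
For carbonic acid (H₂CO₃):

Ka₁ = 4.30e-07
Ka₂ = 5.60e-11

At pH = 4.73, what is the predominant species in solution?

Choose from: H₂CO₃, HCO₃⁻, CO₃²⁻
H₂CO₃

pKa1 = 6.37, pKa2 = 10.25. Each pKa is the crossover between adjacent species; pH = 4.73 lies in the region where H₂CO₃ predominates.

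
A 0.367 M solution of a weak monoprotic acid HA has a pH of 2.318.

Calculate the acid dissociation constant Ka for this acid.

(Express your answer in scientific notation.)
K_a = 6.38e-05

[H⁺] = 10^(−pH) = 10^(−2.318) = 4.808e-03 M. For HA ⇌ H⁺ + A⁻, Ka = x²/(C − x) = (4.808e-03)²/(0.367 − 4.808e-03) = 6.38e-05.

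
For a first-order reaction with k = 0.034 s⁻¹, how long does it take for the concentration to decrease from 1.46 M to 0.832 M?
16.54 s

From ln[A] = ln[A]₀ - k·t: t = ln([A]₀/[A])/k = ln(1.46/0.832)/0.034 = ln(1.7548)/0.034 = 0.5624/0.034 = 16.54 s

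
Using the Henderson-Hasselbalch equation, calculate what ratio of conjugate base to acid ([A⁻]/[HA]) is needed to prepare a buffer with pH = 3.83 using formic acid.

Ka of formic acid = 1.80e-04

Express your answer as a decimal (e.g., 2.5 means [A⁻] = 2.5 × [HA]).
[A⁻]/[HA] = 1.217

pKa = −log(1.80e-04) = 3.7447. pH = pKa + log([A⁻]/[HA]). 3.83 = 3.7447 + log(ratio). log(ratio) = 3.83 − 3.7447 = 0.0853. ratio = 10^(0.0853) = 1.217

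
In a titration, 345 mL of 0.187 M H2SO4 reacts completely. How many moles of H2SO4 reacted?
Moles = Molarity × Volume (L)
Moles = 0.187 M × 0.345 L = 0.06451 mol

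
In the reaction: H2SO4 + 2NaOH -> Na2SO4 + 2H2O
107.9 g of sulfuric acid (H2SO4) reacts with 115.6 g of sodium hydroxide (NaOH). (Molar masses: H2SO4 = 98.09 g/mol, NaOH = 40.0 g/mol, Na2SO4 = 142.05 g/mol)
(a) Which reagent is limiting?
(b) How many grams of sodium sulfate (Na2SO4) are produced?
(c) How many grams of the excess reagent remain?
(a) H2SO4, (b) 156.3 g, (c) 27.6 g

Moles of H2SO4 = 107.9 g ÷ 98.09 g/mol = 1.10001 mol
Moles of NaOH = 115.6 g ÷ 40.0 g/mol = 2.89 mol
Moles ÷ coefficient: H2SO4: 1.10001/1 = 1.1, NaOH: 2.89/2 = 1.445
(a) H2SO4 has the smaller value, so H2SO4 is the limiting reagent.
(b) Moles of Na2SO4 = 1.10001 mol H2SO4 × (1/1) = 1.10001 mol; mass = 1.10001 mol × 142.05 g/mol = 156.3 g
(c) NaOH consumed = 1.10001 × (2/1) = 2.20002 mol; remaining = 2.89 − 2.20002 = 0.68998 mol; mass = 0.68998 mol × 40.0 g/mol = 27.6 g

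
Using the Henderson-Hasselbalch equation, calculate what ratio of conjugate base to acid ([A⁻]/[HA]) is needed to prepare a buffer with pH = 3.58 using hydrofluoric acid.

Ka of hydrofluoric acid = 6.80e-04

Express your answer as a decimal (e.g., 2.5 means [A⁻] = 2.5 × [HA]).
[A⁻]/[HA] = 2.585

pKa = −log(6.80e-04) = 3.1675. pH = pKa + log([A⁻]/[HA]). 3.58 = 3.1675 + log(ratio). log(ratio) = 3.58 − 3.1675 = 0.4125. ratio = 10^(0.4125) = 2.585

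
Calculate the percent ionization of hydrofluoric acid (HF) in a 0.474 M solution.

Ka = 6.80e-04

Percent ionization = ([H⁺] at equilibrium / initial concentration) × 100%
Percent ionization = 3.72%

Let x = [H⁺]. Ka = x²/(C - x) ⇒ x² + (6.80e-04)x - (6.80e-04)(0.474) = 0. x = 1.7616e-02. Percent = (1.7616e-02/0.474) × 100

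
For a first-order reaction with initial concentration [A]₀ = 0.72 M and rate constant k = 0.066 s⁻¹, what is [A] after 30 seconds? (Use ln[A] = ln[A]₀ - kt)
0.0994 M

ln[A] = ln[A]₀ - k·t = ln(0.72) - (0.066)·(30) = -0.3285 - 1.9800 = -2.3085
[A] = e^(-2.3085) = 0.0994 M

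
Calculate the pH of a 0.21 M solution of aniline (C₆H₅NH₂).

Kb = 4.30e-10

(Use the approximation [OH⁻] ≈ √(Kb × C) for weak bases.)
pH = 8.98

[OH⁻] = √(Kb × C) = √(4.30e-10 × 0.21) = 9.5026e-06. pOH = 5.02, pH = 14 - pOH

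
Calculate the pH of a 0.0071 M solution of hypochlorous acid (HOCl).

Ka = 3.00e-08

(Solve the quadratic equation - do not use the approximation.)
pH = 4.84

x² + Ka×x - Ka×C = 0. Using quadratic formula: [H⁺] = 1.4580e-05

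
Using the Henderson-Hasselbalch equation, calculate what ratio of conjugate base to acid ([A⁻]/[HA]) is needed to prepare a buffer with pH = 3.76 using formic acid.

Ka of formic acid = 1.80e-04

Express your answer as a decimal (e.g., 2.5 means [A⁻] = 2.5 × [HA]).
[A⁻]/[HA] = 1.036

pKa = −log(1.80e-04) = 3.7447. pH = pKa + log([A⁻]/[HA]). 3.76 = 3.7447 + log(ratio). log(ratio) = 3.76 − 3.7447 = 0.0153. ratio = 10^(0.0153) = 1.036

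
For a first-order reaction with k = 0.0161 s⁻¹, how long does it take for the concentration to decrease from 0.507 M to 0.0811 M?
113.84 s

From ln[A] = ln[A]₀ - k·t: t = ln([A]₀/[A])/k = ln(0.507/0.0811)/0.0161 = ln(6.2515)/0.0161 = 1.8328/0.0161 = 113.84 s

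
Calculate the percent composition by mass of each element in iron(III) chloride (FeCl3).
Fe: 34.43%, Cl: 65.57%

Molar mass of FeCl3 = 162.2 g/mol
% Fe = (1 × 55.85) / 162.2 × 100% = 55.85 / 162.2 × 100% = 34.43%
% Cl = (3 × 35.45) / 162.2 × 100% = 106.35 / 162.2 × 100% = 65.57%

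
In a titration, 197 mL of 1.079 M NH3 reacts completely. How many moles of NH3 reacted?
Moles = Molarity × Volume (L)
Moles = 1.079 M × 0.197 L = 0.2126 mol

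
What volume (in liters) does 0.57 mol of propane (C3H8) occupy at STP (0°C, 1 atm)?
At STP, 1 mol of gas occupies 22.4 L
Volume = 0.57 mol × 22.4 L/mol = 12.77 L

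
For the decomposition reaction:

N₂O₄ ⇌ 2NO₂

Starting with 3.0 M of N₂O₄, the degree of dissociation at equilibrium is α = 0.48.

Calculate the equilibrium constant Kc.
K_c = 5.3169

x = α·[A]₀ = 0.48 × 3.0 = 1.44 M dissociated.
At eq: [N₂O₄] = 3.0 − 1.44 = 1.56 M; [NO₂] = 2x = 2.88 M.
Kc = [NO₂]²/[N₂O₄] = (2.88)²/1.56 = 5.317.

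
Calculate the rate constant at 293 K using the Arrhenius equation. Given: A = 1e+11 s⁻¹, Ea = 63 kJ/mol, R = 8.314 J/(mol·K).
5.86e-01 s⁻¹

k = A·exp(-Ea/(R·T)) = 1e+11·exp(-63000/(8.314·293)) = 1e+11·exp(-25.8620) = 1e+11·5.8648e-12 = 5.86e-01 s⁻¹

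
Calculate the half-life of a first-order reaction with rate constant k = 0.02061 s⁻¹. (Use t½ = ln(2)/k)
33.63 s

t½ = ln(2)/k = 0.6931/0.02061 = 33.63 s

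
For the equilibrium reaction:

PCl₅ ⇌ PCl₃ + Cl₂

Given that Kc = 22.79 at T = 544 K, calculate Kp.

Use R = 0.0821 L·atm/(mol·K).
K_p = 1.02e+03

Δn = (moles gaseous products) − (moles gaseous reactants) = 1
T = 544 K; RT = 0.0821 × 544 = 44.6624
Kp = Kc·(RT)^Δn = 22.79 × (44.6624)^1 = 22.79 × 44.6624 = 1.02e+03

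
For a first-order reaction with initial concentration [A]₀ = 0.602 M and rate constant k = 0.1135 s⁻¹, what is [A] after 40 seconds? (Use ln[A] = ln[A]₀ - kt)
0.0064 M

ln[A] = ln[A]₀ - k·t = ln(0.602) - (0.1135)·(40) = -0.5075 - 4.5400 = -5.0475
[A] = e^(-5.0475) = 0.0064 M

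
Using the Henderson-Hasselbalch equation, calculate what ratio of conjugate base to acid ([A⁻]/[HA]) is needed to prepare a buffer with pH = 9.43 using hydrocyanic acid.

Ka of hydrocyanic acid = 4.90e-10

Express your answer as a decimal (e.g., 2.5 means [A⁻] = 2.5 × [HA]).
[A⁻]/[HA] = 1.319

pKa = −log(4.90e-10) = 9.3098. pH = pKa + log([A⁻]/[HA]). 9.43 = 9.3098 + log(ratio). log(ratio) = 9.43 − 9.3098 = 0.1202. ratio = 10^(0.1202) = 1.319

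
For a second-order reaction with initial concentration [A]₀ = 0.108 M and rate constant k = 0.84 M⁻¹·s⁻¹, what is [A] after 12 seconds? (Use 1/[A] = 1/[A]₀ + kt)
0.0517 M

1/[A] = 1/[A]₀ + k·t = 1/0.108 + (0.84)·(12) = 9.2593 + 10.0800 = 19.3393
[A] = 1/19.3393 = 0.0517 M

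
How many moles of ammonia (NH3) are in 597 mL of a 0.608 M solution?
Moles = Molarity × Volume (L)
Moles = 0.608 M × 0.597 L = 0.363 mol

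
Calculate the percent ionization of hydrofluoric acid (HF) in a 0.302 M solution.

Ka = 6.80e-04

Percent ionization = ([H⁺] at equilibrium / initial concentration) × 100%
Percent ionization = 4.63%

Let x = [H⁺]. Ka = x²/(C - x) ⇒ x² + (6.80e-04)x - (6.80e-04)(0.302) = 0. x = 1.3994e-02. Percent = (1.3994e-02/0.302) × 100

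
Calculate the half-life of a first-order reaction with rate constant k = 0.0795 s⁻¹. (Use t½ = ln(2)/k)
8.72 s

t½ = ln(2)/k = 0.6931/0.0795 = 8.72 s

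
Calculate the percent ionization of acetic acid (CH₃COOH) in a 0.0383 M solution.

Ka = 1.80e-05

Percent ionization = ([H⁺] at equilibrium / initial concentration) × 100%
Percent ionization = 2.14%

Let x = [H⁺]. Ka = x²/(C - x) ⇒ x² + (1.80e-05)x - (1.80e-05)(0.0383) = 0. x = 8.2135e-04. Percent = (8.2135e-04/0.0383) × 100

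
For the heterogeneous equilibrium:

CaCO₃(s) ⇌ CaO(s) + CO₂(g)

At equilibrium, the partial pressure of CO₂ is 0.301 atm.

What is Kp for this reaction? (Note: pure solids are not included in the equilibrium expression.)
K_p = 0.301

Solids (CaCO₃, CaO) have activity 1 and are excluded.
Kp = P(CO₂) = 0.301.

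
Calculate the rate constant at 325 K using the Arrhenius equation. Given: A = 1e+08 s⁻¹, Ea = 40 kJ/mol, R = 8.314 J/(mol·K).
3.72e+01 s⁻¹

k = A·exp(-Ea/(R·T)) = 1e+08·exp(-40000/(8.314·325)) = 1e+08·exp(-14.8036) = 1e+08·3.7230e-07 = 3.72e+01 s⁻¹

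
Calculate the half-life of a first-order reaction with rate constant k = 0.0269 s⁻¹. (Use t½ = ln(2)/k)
25.77 s

t½ = ln(2)/k = 0.6931/0.0269 = 25.77 s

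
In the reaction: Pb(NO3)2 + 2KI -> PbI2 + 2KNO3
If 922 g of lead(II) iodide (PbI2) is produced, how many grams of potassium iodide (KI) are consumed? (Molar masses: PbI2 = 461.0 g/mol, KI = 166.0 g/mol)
Moles of PbI2 = 922 g ÷ 461.0 g/mol = 2 mol
Mole ratio: 2 mol KI / 1 mol PbI2
Moles of KI = 2 × (2/1) = 4 mol
Mass of KI = 4 mol × 166.0 g/mol = 664 g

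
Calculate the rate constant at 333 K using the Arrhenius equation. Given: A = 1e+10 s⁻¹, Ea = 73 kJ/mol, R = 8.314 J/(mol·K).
3.54e-02 s⁻¹

k = A·exp(-Ea/(R·T)) = 1e+10·exp(-73000/(8.314·333)) = 1e+10·exp(-26.3675) = 1e+10·3.5379e-12 = 3.54e-02 s⁻¹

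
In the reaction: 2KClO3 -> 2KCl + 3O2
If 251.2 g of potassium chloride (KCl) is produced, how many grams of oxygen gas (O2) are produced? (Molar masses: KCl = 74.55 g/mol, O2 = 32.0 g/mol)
Moles of KCl = 251.2 g ÷ 74.55 g/mol = 3.36955 mol
Mole ratio: 3 mol O2 / 2 mol KCl
Moles of O2 = 3.36955 × (3/2) = 5.05433 mol
Mass of O2 = 5.05433 mol × 32.0 g/mol = 161.7 g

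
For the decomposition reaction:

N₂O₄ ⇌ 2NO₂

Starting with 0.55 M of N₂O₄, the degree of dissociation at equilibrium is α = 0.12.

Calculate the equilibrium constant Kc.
K_c = 0.0360

x = α·[A]₀ = 0.12 × 0.55 = 0.066 M dissociated.
At eq: [N₂O₄] = 0.55 − 0.066 = 0.484 M; [NO₂] = 2x = 0.132 M.
Kc = [NO₂]²/[N₂O₄] = (0.132)²/0.484 = 0.036.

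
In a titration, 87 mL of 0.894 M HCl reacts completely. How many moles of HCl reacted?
Moles = Molarity × Volume (L)
Moles = 0.894 M × 0.087 L = 0.07778 mol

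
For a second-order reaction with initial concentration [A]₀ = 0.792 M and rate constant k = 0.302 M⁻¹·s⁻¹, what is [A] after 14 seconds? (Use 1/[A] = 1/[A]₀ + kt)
0.1821 M

1/[A] = 1/[A]₀ + k·t = 1/0.792 + (0.302)·(14) = 1.2626 + 4.2280 = 5.4906
[A] = 1/5.4906 = 0.1821 M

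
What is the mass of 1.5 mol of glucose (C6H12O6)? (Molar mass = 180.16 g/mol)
Mass = 1.5 mol × 180.16 g/mol = 270.2 g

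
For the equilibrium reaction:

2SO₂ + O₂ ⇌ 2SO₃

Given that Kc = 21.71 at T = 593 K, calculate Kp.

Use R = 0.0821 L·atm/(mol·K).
K_p = 0.4459

Δn = (moles gaseous products) − (moles gaseous reactants) = -1
T = 593 K; RT = 0.0821 × 593 = 48.6853
Kp = Kc·(RT)^Δn = 21.71 × (48.6853)^-1 = 21.71 × 0.0205401 = 0.4459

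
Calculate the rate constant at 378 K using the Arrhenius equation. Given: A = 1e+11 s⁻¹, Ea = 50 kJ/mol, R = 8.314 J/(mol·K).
1.23e+04 s⁻¹

k = A·exp(-Ea/(R·T)) = 1e+11·exp(-50000/(8.314·378)) = 1e+11·exp(-15.9099) = 1e+11·1.2314e-07 = 1.23e+04 s⁻¹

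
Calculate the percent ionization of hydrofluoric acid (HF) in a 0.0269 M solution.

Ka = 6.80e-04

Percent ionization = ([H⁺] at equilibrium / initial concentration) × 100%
Percent ionization = 14.7%

Let x = [H⁺]. Ka = x²/(C - x) ⇒ x² + (6.80e-04)x - (6.80e-04)(0.0269) = 0. x = 3.9504e-03. Percent = (3.9504e-03/0.0269) × 100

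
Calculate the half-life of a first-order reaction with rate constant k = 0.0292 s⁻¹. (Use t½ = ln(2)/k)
23.74 s

t½ = ln(2)/k = 0.6931/0.0292 = 23.74 s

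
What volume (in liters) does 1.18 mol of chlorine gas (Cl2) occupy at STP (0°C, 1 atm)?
At STP, 1 mol of gas occupies 22.4 L
Volume = 1.18 mol × 22.4 L/mol = 26.43 L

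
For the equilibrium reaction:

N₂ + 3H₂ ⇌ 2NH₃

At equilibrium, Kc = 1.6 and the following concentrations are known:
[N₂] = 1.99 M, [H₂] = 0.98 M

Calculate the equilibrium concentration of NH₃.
[NH₃] = 1.7311 M

Kc = ([NH₃]^2) / ([N₂] × [H₂]^3) = 1.6
[NH₃]^2 = Kc · (reactant terms)/(other product terms) = 1.6 · 1.873 / 1 = 2.9968
[NH₃] = (2.9968)^(1/2) = 1.7311 M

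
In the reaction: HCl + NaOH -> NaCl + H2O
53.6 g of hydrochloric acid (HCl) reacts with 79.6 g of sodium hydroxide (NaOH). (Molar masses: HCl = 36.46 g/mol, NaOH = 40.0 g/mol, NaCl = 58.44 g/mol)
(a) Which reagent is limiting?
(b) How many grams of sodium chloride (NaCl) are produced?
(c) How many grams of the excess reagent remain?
(a) HCl, (b) 85.91 g, (c) 20.8 g

Moles of HCl = 53.6 g ÷ 36.46 g/mol = 1.4701 mol
Moles of NaOH = 79.6 g ÷ 40.0 g/mol = 1.99 mol
Moles ÷ coefficient: HCl: 1.4701/1 = 1.47, NaOH: 1.99/1 = 1.99
(a) HCl has the smaller value, so HCl is the limiting reagent.
(b) Moles of NaCl = 1.4701 mol HCl × (1/1) = 1.4701 mol; mass = 1.4701 mol × 58.44 g/mol = 85.91 g
(c) NaOH consumed = 1.4701 × (1/1) = 1.4701 mol; remaining = 1.99 − 1.4701 = 0.519896 mol; mass = 0.519896 mol × 40.0 g/mol = 20.8 g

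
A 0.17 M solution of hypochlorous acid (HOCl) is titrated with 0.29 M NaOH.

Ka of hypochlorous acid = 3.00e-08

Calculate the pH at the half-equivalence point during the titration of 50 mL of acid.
pH = pKa = 7.52

At the half-equivalence point, [HA] = [A⁻], so by Henderson–Hasselbalch pH = pKa + log(1) = pKa.
pKa = −log(3.00e-08) = 7.52.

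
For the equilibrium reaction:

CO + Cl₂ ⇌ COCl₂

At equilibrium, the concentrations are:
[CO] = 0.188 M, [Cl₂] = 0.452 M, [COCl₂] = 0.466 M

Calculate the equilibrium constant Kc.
K_c = 5.4839

Kc = ([COCl₂]) / ([CO] × [Cl₂])
   = ((0.466)) / ((0.188)·(0.452))
   = 0.466 / 0.084976 = 5.4839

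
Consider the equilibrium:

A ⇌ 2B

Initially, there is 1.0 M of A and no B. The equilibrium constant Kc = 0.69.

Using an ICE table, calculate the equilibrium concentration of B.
[B] = 0.676 M

ICE: [A] = 1.0 − x, [B] = 2x.
Kc = (2x)²/(1.0 − x) = 0.69 ⇒ 4x² + 0.69x − 0.69 = 0.
x = (−0.69 + √(0.69² + 4·4·0.69))/(2·4) = (−0.69 + √11.516)/8 = 0.33794.
[B] = 2x = 0.676 M.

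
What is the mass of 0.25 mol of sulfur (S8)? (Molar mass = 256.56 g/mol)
Mass = 0.25 mol × 256.56 g/mol = 64.14 g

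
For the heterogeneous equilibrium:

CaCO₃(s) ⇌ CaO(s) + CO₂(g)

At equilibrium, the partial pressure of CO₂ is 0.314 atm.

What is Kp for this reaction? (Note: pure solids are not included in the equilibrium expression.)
K_p = 0.314

Solids (CaCO₃, CaO) have activity 1 and are excluded.
Kp = P(CO₂) = 0.314.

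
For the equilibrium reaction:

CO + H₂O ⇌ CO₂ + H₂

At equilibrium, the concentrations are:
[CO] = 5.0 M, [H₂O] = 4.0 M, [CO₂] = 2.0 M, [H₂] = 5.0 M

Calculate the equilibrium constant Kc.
K_c = 0.5000

Kc = ([CO₂] × [H₂]) / ([CO] × [H₂O])
   = ((2.0)·(5.0)) / ((5.0)·(4.0))
   = 10 / 20 = 0.5000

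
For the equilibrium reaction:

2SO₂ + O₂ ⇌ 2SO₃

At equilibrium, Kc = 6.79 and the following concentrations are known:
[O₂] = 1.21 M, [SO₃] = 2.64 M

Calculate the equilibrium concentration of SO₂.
[SO₂] = 0.9210 M

Kc = ([SO₃]^2) / ([SO₂]^2 × [O₂]) = 6.79
[SO₂]^2 = (product terms)/(Kc · other reactant terms) = 6.9696 / (6.79 · 1.21) = 0.84831
[SO₂] = (0.84831)^(1/2) = 0.9210 M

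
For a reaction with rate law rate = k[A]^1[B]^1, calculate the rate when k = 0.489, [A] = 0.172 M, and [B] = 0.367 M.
0.03087 M/s

rate = k·[A]^1·[B]^1 = 0.489·(0.172)^1·(0.367)^1 = 0.489·0.172·0.367 = 0.03087 M/s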